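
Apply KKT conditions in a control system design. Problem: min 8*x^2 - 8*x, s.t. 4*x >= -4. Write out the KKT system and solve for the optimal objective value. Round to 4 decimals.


Step 1: Try lambda = 0 (constraint inactive).
Stationarity: 2*8*x - 8 = 0
x* = 8/(2*8) = 0.5
Check constraint: 4*0.5 = 2.0 >= -4 -- satisfied.
Step 2: Compute optimal value.
f(x*) = 8*0.5^2 - 8*0.5 = -2.0


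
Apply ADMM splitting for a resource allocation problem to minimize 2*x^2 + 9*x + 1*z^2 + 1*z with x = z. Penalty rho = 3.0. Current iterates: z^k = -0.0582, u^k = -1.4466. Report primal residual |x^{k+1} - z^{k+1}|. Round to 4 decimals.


ADMM iteration with rho = 3.0, z^k = -0.0582, u^k = -1.4466
Step 1: x-update.
Minimize 2*x^2 + 9*x + (3.0/2)*(x + 0.0582 - 1.4466)^2
FOC: (2*2 + 3.0)*x = -9 + 3.0*(-0.0582 + 1.4466)
x^{k+1} = -0.6907
Step 2: z-update.
Minimize 1*z^2 + 1*z + (3.0/2)*(-0.6907 - z - 1.4466)^2
FOC: (2*1 + 3.0)*z = -1 + 3.0*(-0.6907 - 1.4466)
z^{k+1} = -1.4824
Step 3: u-update.
u^{k+1} = -1.4466 - 0.6907 + 1.4824 = -0.6549
Step 4: Primal residual = |-0.6907 + 1.4824| = 0.7917


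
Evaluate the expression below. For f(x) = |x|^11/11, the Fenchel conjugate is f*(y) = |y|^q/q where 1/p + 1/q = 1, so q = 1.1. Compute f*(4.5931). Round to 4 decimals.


The conjugate exponent q satisfies 1/p + 1/q = 1.
p = 11, so q = 11/(11 - 1) = 1.1
|y|^q = 4.5931^1.1 = 5.3495
f*(4.5931) = 5.3495 / 1.1 = 4.8632


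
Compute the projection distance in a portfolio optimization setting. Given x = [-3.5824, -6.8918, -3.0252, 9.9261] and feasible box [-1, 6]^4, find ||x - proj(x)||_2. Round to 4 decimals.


Project each component onto [-1, 6].
clip(-3.5824) = -1.0, clip(-6.8918) = -1.0, clip(-3.0252) = -1.0, clip(9.9261) = 6.0
Projection = [-1.0, -1.0, -1.0, 6.0]
Squared diffs: [6.6688, 34.7133, 4.1014, 15.4143]
Distance = sqrt(60.8978) = 7.8037


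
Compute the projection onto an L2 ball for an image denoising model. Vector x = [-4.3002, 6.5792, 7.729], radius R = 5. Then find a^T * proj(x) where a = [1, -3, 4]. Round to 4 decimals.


Step 1: Compute ||x|| (intermediates to 6 decimals).
||x|| = sqrt((-4.3002)^2 + 6.5792^2 + 7.729^2) = 11.023386
Step 2: Project.
Since ||x|| > R, scale = R/||x|| = 5/11.023386 = 0.453581, proj(x) = scale * x
proj(x) = [-1.950489, 2.9842, 3.505728]
Step 3: Dot product.
a^T * proj(x) = 1*(-1.950489) - 3*2.9842 + 4*3.505728 = 3.1198


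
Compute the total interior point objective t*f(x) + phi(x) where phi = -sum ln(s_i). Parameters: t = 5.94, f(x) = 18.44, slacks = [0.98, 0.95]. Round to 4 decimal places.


Step 1: Compute log-barrier.
ln values: [-0.0202, -0.0513]
phi = -(-0.0202 - 0.0513) = 0.0715
Step 2: Compute augmented objective.
t*f(x) = 5.94*18.44 = 109.5336
Total = 109.5336 + 0.0715 = 109.6051


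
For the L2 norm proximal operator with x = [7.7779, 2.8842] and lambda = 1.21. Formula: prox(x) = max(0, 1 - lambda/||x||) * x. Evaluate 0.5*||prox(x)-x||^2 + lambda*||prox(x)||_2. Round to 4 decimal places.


Step 1: Compute ||x||.
||x|| = 8.2954
Step 2: Compute scaling factor.
scale = max(0, 1 - 1.21/8.2954) = 0.8541
Step 3: prox(x) = [6.6434, 2.4635]
||prox(x)|| = 7.0854
Step 4: Proximal objective.
0.5*||prox-x||^2 = 0.7321
lambda*||prox|| = 8.5733
Total = 9.3054


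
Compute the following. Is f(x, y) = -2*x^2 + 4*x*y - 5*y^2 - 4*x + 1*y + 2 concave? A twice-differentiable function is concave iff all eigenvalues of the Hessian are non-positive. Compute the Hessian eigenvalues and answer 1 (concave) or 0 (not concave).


The Hessian of f(x,y) = -2*x^2 + 4*x*y - 5*y^2 - 4*x + 1*y + 2 is:
H = [[-4, 4], [4, -10]]
Trace = -4 - 10 = -14
Determinant = -4*-10 - (4)^2 = 24
Discriminant = (-14)^2 - 4*24 = 100.0
Eigenvalues: lambda_1 = -12.0, lambda_2 = -2.0
The function is concave.

1


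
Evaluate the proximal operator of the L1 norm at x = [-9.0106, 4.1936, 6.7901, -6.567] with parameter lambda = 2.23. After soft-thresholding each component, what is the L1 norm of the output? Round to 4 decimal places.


Soft-thresholding with lambda = 2.23:
prox(-9.0106) = sign(-9.0106)*max(|-9.0106| - 2.23, 0) = -6.7806
prox(4.1936) = sign(4.1936)*max(|4.1936| - 2.23, 0) = 1.9636
prox(6.7901) = sign(6.7901)*max(|6.7901| - 2.23, 0) = 4.5601
prox(-6.567) = sign(-6.567)*max(|-6.567| - 2.23, 0) = -4.337
prox(x) = [-6.7806, 1.9636, 4.5601, -4.337]
||prox(x)||_1 = 6.7806 + 1.9636 + 4.5601 + 4.337 = 17.6413


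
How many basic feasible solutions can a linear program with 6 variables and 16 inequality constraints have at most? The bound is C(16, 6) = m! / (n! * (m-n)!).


Each vertex corresponds to some choice of n active constraints out of m, so the number of vertices is at most C(m, n) = m! / (n!(m-n)!).
m = 16, n = 6
Numerator: 16 * 15 * 14 * 13 * 12 * 11
Denominator: 6! = 720
C(16, 6) = 8008


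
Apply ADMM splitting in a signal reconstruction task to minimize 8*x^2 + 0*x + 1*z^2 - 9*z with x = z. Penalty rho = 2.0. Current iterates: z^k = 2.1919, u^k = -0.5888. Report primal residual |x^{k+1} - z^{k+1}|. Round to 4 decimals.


ADMM iteration with rho = 2.0, z^k = 2.1919, u^k = -0.5888
Step 1: x-update.
Minimize 8*x^2 + 0*x + (2.0/2)*(x - 2.1919 - 0.5888)^2
FOC: (2*8 + 2.0)*x = 0 + 2.0*(2.1919 + 0.5888)
x^{k+1} = 0.309
Step 2: z-update.
Minimize 1*z^2 - 9*z + (2.0/2)*(0.309 - z - 0.5888)^2
FOC: (2*1 + 2.0)*z = 9 + 2.0*(0.309 - 0.5888)
z^{k+1} = 2.1101
Step 3: u-update.
u^{k+1} = -0.5888 + 0.309 - 2.1101 = -2.3899
Step 4: Primal residual = |0.309 - 2.1101| = 1.8011


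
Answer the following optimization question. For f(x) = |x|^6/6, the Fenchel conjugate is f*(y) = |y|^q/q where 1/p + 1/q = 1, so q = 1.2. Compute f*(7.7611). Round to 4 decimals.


The conjugate exponent q satisfies 1/p + 1/q = 1.
p = 6, so q = 6/(6 - 1) = 1.2
|y|^q = 7.7611^1.2 = 11.6925
f*(7.7611) = 11.6925 / 1.2 = 9.7438


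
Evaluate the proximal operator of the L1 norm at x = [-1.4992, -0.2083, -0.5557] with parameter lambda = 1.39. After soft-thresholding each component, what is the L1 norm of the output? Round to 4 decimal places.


Soft-thresholding with lambda = 1.39:
prox(-1.4992) = sign(-1.4992)*max(|-1.4992| - 1.39, 0) = -0.1092
prox(-0.2083) = sign(-0.2083)*max(|-0.2083| - 1.39, 0) = 0.0
prox(-0.5557) = sign(-0.5557)*max(|-0.5557| - 1.39, 0) = 0.0
prox(x) = [-0.1092, 0.0, 0.0]
||prox(x)||_1 = 0.1092 + 0.0 + 0.0 = 0.1092


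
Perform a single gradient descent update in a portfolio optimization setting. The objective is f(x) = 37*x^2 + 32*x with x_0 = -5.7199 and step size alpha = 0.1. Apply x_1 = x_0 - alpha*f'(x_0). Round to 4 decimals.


We compute the gradient at x_0 and apply the update.
f'(x) = 74*x + 32
f'(-5.7199) = 74*-5.7199 + 32 = -391.2726
x_1 = -5.7199 - 0.1*-391.2726 = 33.4074


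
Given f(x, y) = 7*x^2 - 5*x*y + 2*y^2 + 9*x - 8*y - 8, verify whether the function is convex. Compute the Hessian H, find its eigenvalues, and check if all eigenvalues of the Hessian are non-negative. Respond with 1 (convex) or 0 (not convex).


The Hessian of f(x,y) = 7*x^2 - 5*x*y + 2*y^2 + 9*x - 8*y - 8 is:
H = [[14, -5], [-5, 4]]
Trace = 14 + 4 = 18
Determinant = 14*4 - (-5)^2 = 31
Discriminant = (18)^2 - 4*31 = 200.0
Eigenvalues: lambda_1 = 1.9289, lambda_2 = 16.0711
The function is convex.

1


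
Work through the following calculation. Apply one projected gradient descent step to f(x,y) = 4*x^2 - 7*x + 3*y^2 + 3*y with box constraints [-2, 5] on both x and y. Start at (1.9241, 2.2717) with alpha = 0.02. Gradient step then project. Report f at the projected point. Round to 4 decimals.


Step 1: Compute gradient at (1.9241, 2.2717).
grad_x = 2*4*1.9241 - 7 = 8.3928
grad_y = 2*3*2.2717 + 3 = 16.6302
Step 2: Gradient step.
x_raw = 1.9241 - 0.02*8.3928 = 1.7562
y_raw = 2.2717 - 0.02*16.6302 = 1.9391
Step 3: Project onto [-2, 5].
x_proj = clip(1.7562) = 1.7562
y_proj = clip(1.9391) = 1.9391
Step 4: Evaluate f.
f(1.7562, 1.9391) = 17.1414


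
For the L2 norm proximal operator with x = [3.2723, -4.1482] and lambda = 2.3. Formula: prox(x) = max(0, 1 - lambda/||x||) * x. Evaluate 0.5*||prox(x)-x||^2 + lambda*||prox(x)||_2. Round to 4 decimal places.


Step 1: Compute ||x||.
||x|| = 5.2835
Step 2: Compute scaling factor.
scale = max(0, 1 - 2.3/5.2835) = 0.5647
Step 3: prox(x) = [1.8478, -2.3424]
||prox(x)|| = 2.9835
Step 4: Proximal objective.
0.5*||prox-x||^2 = 2.645
lambda*||prox|| = 6.8621
Total = 9.5071


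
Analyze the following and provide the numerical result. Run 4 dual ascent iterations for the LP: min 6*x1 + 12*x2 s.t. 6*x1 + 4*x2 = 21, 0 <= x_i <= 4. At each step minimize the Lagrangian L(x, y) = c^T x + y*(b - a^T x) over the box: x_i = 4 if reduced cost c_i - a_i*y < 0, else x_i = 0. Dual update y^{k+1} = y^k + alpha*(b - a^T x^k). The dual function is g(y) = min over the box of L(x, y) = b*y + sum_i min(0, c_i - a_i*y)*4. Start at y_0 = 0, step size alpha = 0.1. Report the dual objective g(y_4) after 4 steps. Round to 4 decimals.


Dual ascent for LP: min 6*x1 + 12*x2, 6*x1 + 4*x2 = 21, 0 <= x_i <= 4
Step 1: y^k = 0.0, reduced costs: (6.0, 12.0)
  x^k = (0.0, 0.0), subgradient = b - a^T x = 21.0
  y^{k+1} = 0.0 + 0.1*21.0 = 2.1
Step 2: y^k = 2.1, reduced costs: (-6.6, 3.6)
  x^k = (4.0, 0.0), subgradient = b - a^T x = -3.0
  y^{k+1} = 2.1 + 0.1*-3.0 = 1.8
Step 3: y^k = 1.8, reduced costs: (-4.8, 4.8)
  x^k = (4.0, 0.0), subgradient = b - a^T x = -3.0
  y^{k+1} = 1.8 + 0.1*-3.0 = 1.5
Step 4: y^k = 1.5, reduced costs: (-3.0, 6.0)
  x^k = (4.0, 0.0), subgradient = b - a^T x = -3.0
  y^{k+1} = 1.5 + 0.1*-3.0 = 1.2
Dual objective at y_4 = 1.2: reduced costs (-1.2, 7.2), box minimizer x = (4.0, 0.0)
g(y_4) = b*y + (c1 - a1*y)*x1 + (c2 - a2*y)*x2 = 21*1.2 + (-1.2)*4.0 + 7.2*0.0 = 25.2 - 4.8 + 0.0 = 20.4


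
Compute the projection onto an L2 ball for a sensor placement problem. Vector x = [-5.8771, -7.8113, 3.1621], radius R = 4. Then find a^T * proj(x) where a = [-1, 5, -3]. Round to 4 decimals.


Step 1: Compute ||x|| (intermediates to 6 decimals).
||x|| = sqrt((-5.8771)^2 + (-7.8113)^2 + 3.1621^2) = 10.274025
Step 2: Project.
Since ||x|| > R, scale = R/||x|| = 4/10.274025 = 0.389331, proj(x) = scale * x
proj(x) = [-2.288137, -3.041181, 1.231104]
Step 3: Dot product.
a^T * proj(x) = -1*(-2.288137) + 5*(-3.041181) - 3*1.231104 = -16.6111


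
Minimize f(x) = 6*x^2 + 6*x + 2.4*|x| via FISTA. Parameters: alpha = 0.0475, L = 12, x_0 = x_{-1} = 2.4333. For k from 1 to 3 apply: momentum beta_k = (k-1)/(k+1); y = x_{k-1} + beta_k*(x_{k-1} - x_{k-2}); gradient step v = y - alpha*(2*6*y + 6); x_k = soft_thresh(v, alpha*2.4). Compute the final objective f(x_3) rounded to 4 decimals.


FISTA on f(x) = 6*x^2 + 6*x + 2.4*|x|
L = 12, alpha = 0.0475
Iteration 1: beta = 0.0, y = 2.4333 + 0.0*(2.4333 - 2.4333) = 2.4333
  grad(y) = 35.1996, v = y - alpha*grad = 0.7613
  prox(v) = soft_thresh(0.7613, 0.114) = 0.6473
Iteration 2: beta = 0.3333, y = 0.6473 + 0.3333*(0.6473 - 2.4333) = 0.052
  grad(y) = 6.6239, v = y - alpha*grad = -0.2626
  prox(v) = soft_thresh(-0.2626, 0.114) = -0.1486
Iteration 3: beta = 0.5, y = -0.1486 + 0.5*(-0.1486 - 0.6473) = -0.5466
  grad(y) = -0.5595, v = y - alpha*grad = -0.52
  prox(v) = soft_thresh(-0.52, 0.114) = -0.406
f(x_3) = 6*(-0.406)^2 + 6*(-0.406) + 2.4*|-0.406| = -0.4725


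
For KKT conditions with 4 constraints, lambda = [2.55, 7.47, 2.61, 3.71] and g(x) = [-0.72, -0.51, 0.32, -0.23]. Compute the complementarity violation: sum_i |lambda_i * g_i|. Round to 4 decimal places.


KKT complementary slackness check:
lambda_1 * g_1 = 2.55 * -0.72 = -1.836
lambda_2 * g_2 = 7.47 * -0.51 = -3.8097
lambda_3 * g_3 = 2.61 * 0.32 = 0.8352
lambda_4 * g_4 = 3.71 * -0.23 = -0.8533
Total violation = 1.836 + 3.8097 + 0.8352 + 0.8533 = 7.3342


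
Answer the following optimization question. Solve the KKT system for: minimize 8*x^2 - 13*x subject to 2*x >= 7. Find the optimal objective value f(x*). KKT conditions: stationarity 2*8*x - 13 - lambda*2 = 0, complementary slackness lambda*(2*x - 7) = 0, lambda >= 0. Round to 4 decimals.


Step 1: Try lambda = 0 (constraint inactive).
x_unc = 13/(2*8) = 0.8125
Check: 2*0.8125 = 1.625 < 7 -- violated!
Step 2: Constraint must be active: 2*x = 7
x* = 7/2 = 3.5
lambda = (2*8*3.5 - 13)/2 = 21.5
Step 3: Compute optimal value.
f(x*) = 8*3.5^2 - 13*3.5 = 52.5


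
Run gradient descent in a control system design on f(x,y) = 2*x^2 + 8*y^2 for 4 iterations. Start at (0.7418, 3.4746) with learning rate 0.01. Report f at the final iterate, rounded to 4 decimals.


Gradient descent on f(x,y) = 2*x^2 + 8*y^2.
Starting point: (0.7418, 3.4746), alpha = 0.01
Step 1: grad_x = 2*2*0.7418 = 2.9672, grad_y = 2*8*3.4746 = 55.5936
  x_1 = 0.7418 - 0.01*2.9672 = 0.7121
  y_1 = 3.4746 - 0.01*55.5936 = 2.9187
Step 2: grad_x = 2*2*0.7121 = 2.8485, grad_y = 2*8*2.9187 = 46.6986
  x_2 = 0.7121 - 0.01*2.8485 = 0.6836
  y_2 = 2.9187 - 0.01*46.6986 = 2.4517
Step 3: grad_x = 2*2*0.6836 = 2.7346, grad_y = 2*8*2.4517 = 39.2268
  x_3 = 0.6836 - 0.01*2.7346 = 0.6563
  y_3 = 2.4517 - 0.01*39.2268 = 2.0594
Step 4: grad_x = 2*2*0.6563 = 2.6252, grad_y = 2*8*2.0594 = 32.9505
  x_4 = 0.6563 - 0.01*2.6252 = 0.63
  y_4 = 2.0594 - 0.01*32.9505 = 1.7299
f(0.63, 1.7299) = 2*0.63^2 + 8*1.7299^2 = 24.7345


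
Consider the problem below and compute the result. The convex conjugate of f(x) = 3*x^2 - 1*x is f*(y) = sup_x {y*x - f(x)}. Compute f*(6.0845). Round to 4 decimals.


f*(y) = sup_x {y*x - a*x^2 - b*x} = sup_x {(y-b)*x - a*x^2}
FOC: (y - b) - 2a*x = 0 => x* = (y - b)/(2a)
x* = (6.0845 + 1)/(2*3) = 1.1808
f*(6.0845) = (y-b)^2/(4a) = (6.0845 + 1)^2/(4*3)
= 50.1901/12 = 4.1825


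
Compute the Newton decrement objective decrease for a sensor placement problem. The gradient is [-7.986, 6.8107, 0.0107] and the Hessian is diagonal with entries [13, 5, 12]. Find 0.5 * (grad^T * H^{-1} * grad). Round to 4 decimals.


Step 1: H is diagonal, so H^(-1) * g = [-0.6143, 1.3621, 0.0009].
Step 2: g^T H^(-1) g = sum_i g_i^2 / H_ii
  = (-7.986)^2/13 + (6.8107)^2/5 + (0.0107)^2/12
  = 4.9059 + 9.2771 + 0.0 = 14.183
Step 3: Objective decrease = 0.5 * g^T H^(-1) g = 7.0915


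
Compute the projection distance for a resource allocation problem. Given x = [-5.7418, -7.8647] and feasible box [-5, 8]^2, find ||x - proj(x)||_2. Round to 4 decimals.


Project each component onto [-5, 8].
clip(-5.7418) = -5.0, clip(-7.8647) = -5.0
Projection = [-5.0, -5.0]
Squared diffs: [0.5503, 8.2065]
Distance = sqrt(8.7568) = 2.9592


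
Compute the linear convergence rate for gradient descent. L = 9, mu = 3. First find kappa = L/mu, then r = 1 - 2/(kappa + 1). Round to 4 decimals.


Step 1: Compute the condition number.
kappa = L/mu = 9/3 = 3.0
Step 2: Compute the convergence rate.
r = 1 - 2/(kappa + 1) = 1 - 2*mu/(L + mu) = (L - mu)/(L + mu) = 6/12 = 0.5


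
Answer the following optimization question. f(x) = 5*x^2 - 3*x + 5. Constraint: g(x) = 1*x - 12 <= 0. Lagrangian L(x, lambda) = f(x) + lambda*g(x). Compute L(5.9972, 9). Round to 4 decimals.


Step 1: Evaluate f(x).
f(5.9972) = 5*5.9972^2 - 3*5.9972 + 5 = 166.8404
Step 2: Evaluate g(x).
g(5.9972) = 1*5.9972 - 12 = -6.0028
Step 3: Compute Lagrangian.
L = 166.8404 + 9*-6.0028 = 112.8152


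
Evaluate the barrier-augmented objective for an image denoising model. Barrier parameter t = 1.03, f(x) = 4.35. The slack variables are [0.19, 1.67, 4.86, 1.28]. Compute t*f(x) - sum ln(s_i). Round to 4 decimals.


Step 1: Compute log-barrier.
ln values: [-1.6607, 0.5128, 1.581, 0.2469]
phi = -(-1.6607 + 0.5128 + 1.581 + 0.2469) = -0.68
Step 2: Compute augmented objective.
t*f(x) = 1.03*4.35 = 4.4805
Total = 4.4805 - 0.68 = 3.8005


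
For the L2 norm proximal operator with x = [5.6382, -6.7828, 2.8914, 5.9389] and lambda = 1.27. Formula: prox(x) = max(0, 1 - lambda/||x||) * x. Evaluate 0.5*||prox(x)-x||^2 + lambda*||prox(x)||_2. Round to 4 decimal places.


Step 1: Compute ||x||.
||x|| = 11.0194
Step 2: Compute scaling factor.
scale = max(0, 1 - 1.27/11.0194) = 0.8847
Step 3: prox(x) = [4.9884, -6.0011, 2.5582, 5.2544]
||prox(x)|| = 9.7494
Step 4: Proximal objective.
0.5*||prox-x||^2 = 0.8065
lambda*||prox|| = 12.3817
Total = 13.1881


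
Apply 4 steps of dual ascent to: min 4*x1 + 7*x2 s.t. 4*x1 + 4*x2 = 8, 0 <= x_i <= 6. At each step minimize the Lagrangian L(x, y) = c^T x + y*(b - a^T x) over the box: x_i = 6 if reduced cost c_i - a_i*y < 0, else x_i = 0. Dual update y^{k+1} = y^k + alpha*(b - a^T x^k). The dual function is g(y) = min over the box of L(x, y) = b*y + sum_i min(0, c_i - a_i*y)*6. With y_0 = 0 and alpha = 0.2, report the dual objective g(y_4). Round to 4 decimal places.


Dual ascent for LP: min 4*x1 + 7*x2, 4*x1 + 4*x2 = 8, 0 <= x_i <= 6
Step 1: y^k = 0.0, reduced costs: (4.0, 7.0)
  x^k = (0.0, 0.0), subgradient = b - a^T x = 8.0
  y^{k+1} = 0.0 + 0.2*8.0 = 1.6
Step 2: y^k = 1.6, reduced costs: (-2.4, 0.6)
  x^k = (6.0, 0.0), subgradient = b - a^T x = -16.0
  y^{k+1} = 1.6 + 0.2*-16.0 = -1.6
Step 3: y^k = -1.6, reduced costs: (10.4, 13.4)
  x^k = (0.0, 0.0), subgradient = b - a^T x = 8.0
  y^{k+1} = -1.6 + 0.2*8.0 = 0.0
Step 4: y^k = 0.0, reduced costs: (4.0, 7.0)
  x^k = (0.0, 0.0), subgradient = b - a^T x = 8.0
  y^{k+1} = 0.0 + 0.2*8.0 = 1.6
Dual objective at y_4 = 1.6: reduced costs (-2.4, 0.6), box minimizer x = (6.0, 0.0)
g(y_4) = b*y + (c1 - a1*y)*x1 + (c2 - a2*y)*x2 = 8*1.6 + (-2.4)*6.0 + 0.6*0.0 = 12.8 - 14.4 + 0.0 = -1.6


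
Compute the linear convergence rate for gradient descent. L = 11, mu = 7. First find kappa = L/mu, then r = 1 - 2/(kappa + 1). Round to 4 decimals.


Step 1: Compute the condition number.
kappa = L/mu = 11/7 = 1.5714
Step 2: Compute the convergence rate.
r = 1 - 2/(kappa + 1) = 1 - 2*mu/(L + mu) = (L - mu)/(L + mu) = 4/18 = 0.2222


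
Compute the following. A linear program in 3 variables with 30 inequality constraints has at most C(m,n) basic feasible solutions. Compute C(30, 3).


Each vertex corresponds to some choice of n active constraints out of m, so the number of vertices is at most C(m, n) = m! / (n!(m-n)!).
m = 30, n = 3
Numerator: 30 * 29 * 28
Denominator: 3! = 6
C(30, 3) = 4060


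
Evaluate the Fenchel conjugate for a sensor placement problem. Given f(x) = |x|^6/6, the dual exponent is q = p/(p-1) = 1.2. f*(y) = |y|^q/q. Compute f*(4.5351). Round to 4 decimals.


The conjugate exponent q satisfies 1/p + 1/q = 1.
p = 6, so q = 6/(6 - 1) = 1.2
|y|^q = 4.5351^1.2 = 6.1363
f*(4.5351) = 6.1363 / 1.2 = 5.1136


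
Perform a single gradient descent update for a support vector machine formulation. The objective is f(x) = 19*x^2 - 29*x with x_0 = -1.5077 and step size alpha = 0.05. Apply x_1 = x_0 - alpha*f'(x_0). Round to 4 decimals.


We compute the gradient at x_0 and apply the update.
f'(x) = 38*x - 29
f'(-1.5077) = 38*-1.5077 - 29 = -86.2926
x_1 = -1.5077 - 0.05*-86.2926 = 2.8069


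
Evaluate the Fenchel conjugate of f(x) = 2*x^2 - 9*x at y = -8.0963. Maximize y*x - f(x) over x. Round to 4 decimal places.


f*(y) = sup_x {y*x - a*x^2 - b*x} = sup_x {(y-b)*x - a*x^2}
FOC: (y - b) - 2a*x = 0 => x* = (y - b)/(2a)
x* = (-8.0963 + 9)/(2*2) = 0.2259
f*(-8.0963) = (y-b)^2/(4a) = (-8.0963 + 9)^2/(4*2)
= 0.8167/8 = 0.1021


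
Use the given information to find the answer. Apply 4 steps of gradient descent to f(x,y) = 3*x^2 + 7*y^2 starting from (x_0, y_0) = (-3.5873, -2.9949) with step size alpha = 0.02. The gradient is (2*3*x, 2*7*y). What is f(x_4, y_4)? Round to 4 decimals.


Gradient descent on f(x,y) = 3*x^2 + 7*y^2.
Starting point: (-3.5873, -2.9949), alpha = 0.02
Step 1: grad_x = 2*3*-3.5873 = -21.5238, grad_y = 2*7*-2.9949 = -41.9286
  x_1 = -3.5873 - 0.02*-21.5238 = -3.1568
  y_1 = -2.9949 - 0.02*-41.9286 = -2.1563
Step 2: grad_x = 2*3*-3.1568 = -18.9409, grad_y = 2*7*-2.1563 = -30.1886
  x_2 = -3.1568 - 0.02*-18.9409 = -2.778
  y_2 = -2.1563 - 0.02*-30.1886 = -1.5526
Step 3: grad_x = 2*3*-2.778 = -16.668, grad_y = 2*7*-1.5526 = -21.7358
  x_3 = -2.778 - 0.02*-16.668 = -2.4446
  y_3 = -1.5526 - 0.02*-21.7358 = -1.1178
Step 4: grad_x = 2*3*-2.4446 = -14.6679, grad_y = 2*7*-1.1178 = -15.6498
  x_4 = -2.4446 - 0.02*-14.6679 = -2.1513
  y_4 = -1.1178 - 0.02*-15.6498 = -0.8048
f(-2.1513, -0.8048) = 3*(-2.1513)^2 + 7*(-0.8048)^2 = 18.4185


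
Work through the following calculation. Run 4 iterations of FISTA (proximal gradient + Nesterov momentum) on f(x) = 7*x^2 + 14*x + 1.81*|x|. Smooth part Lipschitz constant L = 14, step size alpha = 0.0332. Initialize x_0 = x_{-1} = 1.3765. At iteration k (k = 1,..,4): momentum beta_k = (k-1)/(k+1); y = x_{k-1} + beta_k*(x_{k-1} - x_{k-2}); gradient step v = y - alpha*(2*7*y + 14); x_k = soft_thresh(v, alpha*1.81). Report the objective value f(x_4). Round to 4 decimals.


FISTA on f(x) = 7*x^2 + 14*x + 1.81*|x|
L = 14, alpha = 0.0332
Iteration 1: beta = 0.0, y = 1.3765 + 0.0*(1.3765 - 1.3765) = 1.3765
  grad(y) = 33.271, v = y - alpha*grad = 0.2719
  prox(v) = soft_thresh(0.2719, 0.0601) = 0.2118
Iteration 2: beta = 0.3333, y = 0.2118 + 0.3333*(0.2118 - 1.3765) = -0.1764
  grad(y) = 11.5301, v = y - alpha*grad = -0.5592
  prox(v) = soft_thresh(-0.5592, 0.0601) = -0.4991
Iteration 3: beta = 0.5, y = -0.4991 + 0.5*(-0.4991 - 0.2118) = -0.8546
  grad(y) = 2.0356, v = y - alpha*grad = -0.9222
  prox(v) = soft_thresh(-0.9222, 0.0601) = -0.8621
Iteration 4: beta = 0.6, y = -0.8621 + 0.6*(-0.8621 + 0.4991) = -1.0799
  grad(y) = -1.1181, v = y - alpha*grad = -1.0427
  prox(v) = soft_thresh(-1.0427, 0.0601) = -0.9827
f(x_4) = 7*(-0.9827)^2 + 14*(-0.9827) + 1.81*|-0.9827| = -5.2193


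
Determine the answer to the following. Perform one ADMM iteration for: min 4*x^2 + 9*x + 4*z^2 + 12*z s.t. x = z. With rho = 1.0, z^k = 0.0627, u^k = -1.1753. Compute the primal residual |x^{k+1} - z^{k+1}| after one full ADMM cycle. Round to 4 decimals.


ADMM iteration with rho = 1.0, z^k = 0.0627, u^k = -1.1753
Step 1: x-update.
Minimize 4*x^2 + 9*x + (1.0/2)*(x - 0.0627 - 1.1753)^2
FOC: (2*4 + 1.0)*x = -9 + 1.0*(0.0627 + 1.1753)
x^{k+1} = -0.8624
Step 2: z-update.
Minimize 4*z^2 + 12*z + (1.0/2)*(-0.8624 - z - 1.1753)^2
FOC: (2*4 + 1.0)*z = -12 + 1.0*(-0.8624 - 1.1753)
z^{k+1} = -1.5597
Step 3: u-update.
u^{k+1} = -1.1753 - 0.8624 + 1.5597 = -0.478
Step 4: Primal residual = |-0.8624 + 1.5597| = 0.6973


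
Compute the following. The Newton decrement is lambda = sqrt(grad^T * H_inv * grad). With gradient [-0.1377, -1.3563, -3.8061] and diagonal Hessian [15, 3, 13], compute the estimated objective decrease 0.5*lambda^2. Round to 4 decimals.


Step 1: H is diagonal, so H^(-1) * g = [-0.0092, -0.4521, -0.2928].
Step 2: g^T H^(-1) g = sum_i g_i^2 / H_ii
  = (-0.1377)^2/15 + (-1.3563)^2/3 + (-3.8061)^2/13
  = 0.0013 + 0.6132 + 1.1143 = 1.7288
Step 3: Objective decrease = 0.5 * g^T H^(-1) g = 0.8644


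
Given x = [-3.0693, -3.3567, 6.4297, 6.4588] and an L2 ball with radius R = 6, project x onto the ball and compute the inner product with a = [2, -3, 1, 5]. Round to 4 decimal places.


Step 1: Compute ||x|| (intermediates to 6 decimals).
||x|| = sqrt((-3.0693)^2 + (-3.3567)^2 + 6.4297^2 + 6.4588^2) = 10.185538
Step 2: Project.
Since ||x|| > R, scale = R/||x|| = 6/10.185538 = 0.589071, proj(x) = scale * x
proj(x) = [-1.808036, -1.977335, 3.78755, 3.804692]
Step 3: Dot product.
a^T * proj(x) = 2*(-1.808036) - 3*(-1.977335) + 1*3.78755 + 5*3.804692 = 25.1269


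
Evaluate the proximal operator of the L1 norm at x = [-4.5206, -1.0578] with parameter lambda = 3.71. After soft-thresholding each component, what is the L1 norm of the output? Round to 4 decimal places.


Soft-thresholding with lambda = 3.71:
prox(-4.5206) = sign(-4.5206)*max(|-4.5206| - 3.71, 0) = -0.8106
prox(-1.0578) = sign(-1.0578)*max(|-1.0578| - 3.71, 0) = 0.0
prox(x) = [-0.8106, 0.0]
||prox(x)||_1 = 0.8106 + 0.0 = 0.8106


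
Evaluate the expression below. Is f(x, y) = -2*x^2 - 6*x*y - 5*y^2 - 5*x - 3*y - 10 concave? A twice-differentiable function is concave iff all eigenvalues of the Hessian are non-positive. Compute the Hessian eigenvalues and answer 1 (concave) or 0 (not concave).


The Hessian of f(x,y) = -2*x^2 - 6*x*y - 5*y^2 - 5*x - 3*y - 10 is:
H = [[-4, -6], [-6, -10]]
Trace = -4 - 10 = -14
Determinant = -4*-10 - (-6)^2 = 4
Discriminant = (-14)^2 - 4*4 = 180.0
Eigenvalues: lambda_1 = -13.7082, lambda_2 = -0.2918
The function is concave.

1


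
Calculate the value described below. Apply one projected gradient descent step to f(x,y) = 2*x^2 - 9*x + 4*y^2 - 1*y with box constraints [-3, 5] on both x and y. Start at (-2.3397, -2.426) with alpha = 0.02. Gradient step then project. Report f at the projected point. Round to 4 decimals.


Step 1: Compute gradient at (-2.3397, -2.426).
grad_x = 2*2*-2.3397 - 9 = -18.3588
grad_y = 2*4*-2.426 - 1 = -20.408
Step 2: Gradient step.
x_raw = -2.3397 - 0.02*-18.3588 = -1.9725
y_raw = -2.426 - 0.02*-20.408 = -2.0178
Step 3: Project onto [-3, 5].
x_proj = clip(-1.9725) = -1.9725
y_proj = clip(-2.0178) = -2.0178
Step 4: Evaluate f.
f(-1.9725, -2.0178) = 43.839


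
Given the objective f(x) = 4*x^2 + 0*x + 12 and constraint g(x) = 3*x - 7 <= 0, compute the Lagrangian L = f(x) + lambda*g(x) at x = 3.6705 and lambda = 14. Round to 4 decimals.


Step 1: Evaluate f(x).
f(3.6705) = 4*3.6705^2 + 0*3.6705 + 12 = 65.8903
Step 2: Evaluate g(x).
g(3.6705) = 3*3.6705 - 7 = 4.0115
Step 3: Compute Lagrangian.
L = 65.8903 + 14*4.0115 = 122.0513


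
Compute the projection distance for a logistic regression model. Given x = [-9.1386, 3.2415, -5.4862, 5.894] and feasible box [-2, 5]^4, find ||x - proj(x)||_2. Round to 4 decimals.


Project each component onto [-2, 5].
clip(-9.1386) = -2.0, clip(3.2415) = 3.2415, clip(-5.4862) = -2.0, clip(5.894) = 5.0
Projection = [-2.0, 3.2415, -2.0, 5.0]
Squared diffs: [50.9596, 0.0, 12.1536, 0.7992]
Distance = sqrt(63.9124) = 7.9945


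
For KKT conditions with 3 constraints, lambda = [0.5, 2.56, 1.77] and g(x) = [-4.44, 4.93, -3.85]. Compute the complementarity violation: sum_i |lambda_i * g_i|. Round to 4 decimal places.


KKT complementary slackness check:
lambda_1 * g_1 = 0.5 * -4.44 = -2.22
lambda_2 * g_2 = 2.56 * 4.93 = 12.6208
lambda_3 * g_3 = 1.77 * -3.85 = -6.8145
Total violation = 2.22 + 12.6208 + 6.8145 = 21.6553


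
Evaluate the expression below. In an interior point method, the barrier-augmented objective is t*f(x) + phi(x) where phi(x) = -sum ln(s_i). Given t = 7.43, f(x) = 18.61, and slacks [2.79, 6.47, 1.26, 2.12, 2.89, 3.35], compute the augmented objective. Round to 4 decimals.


Step 1: Compute log-barrier.
ln values: [1.026, 1.8672, 0.2311, 0.7514, 1.0613, 1.209]
phi = -(1.026 + 1.8672 + 0.2311 + 0.7514 + 1.0613 + 1.209) = -6.146
Step 2: Compute augmented objective.
t*f(x) = 7.43*18.61 = 138.2723
Total = 138.2723 - 6.146 = 132.1263


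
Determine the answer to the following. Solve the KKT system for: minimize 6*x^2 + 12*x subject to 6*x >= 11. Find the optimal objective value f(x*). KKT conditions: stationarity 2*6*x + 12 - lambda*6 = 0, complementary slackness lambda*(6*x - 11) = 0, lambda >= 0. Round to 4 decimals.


Step 1: Try lambda = 0 (constraint inactive).
x_unc = -12/(2*6) = -1.0
Check: 6*-1.0 = -6.0 < 11 -- violated!
Step 2: Constraint must be active: 6*x = 11
x* = 11/6 = 1.8333 (rounded; the exact value 11/6 is used below)
lambda = (2*6*(11/6) + 12)/6 = 5.6667
Step 3: Compute optimal value.
f(x*) = 6*(11/6)^2 + 12*(11/6) = 42.1667


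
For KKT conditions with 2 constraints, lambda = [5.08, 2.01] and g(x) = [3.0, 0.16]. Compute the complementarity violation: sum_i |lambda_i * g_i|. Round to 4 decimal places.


KKT complementary slackness check:
lambda_1 * g_1 = 5.08 * 3.0 = 15.24
lambda_2 * g_2 = 2.01 * 0.16 = 0.3216
Total violation = 15.24 + 0.3216 = 15.5616


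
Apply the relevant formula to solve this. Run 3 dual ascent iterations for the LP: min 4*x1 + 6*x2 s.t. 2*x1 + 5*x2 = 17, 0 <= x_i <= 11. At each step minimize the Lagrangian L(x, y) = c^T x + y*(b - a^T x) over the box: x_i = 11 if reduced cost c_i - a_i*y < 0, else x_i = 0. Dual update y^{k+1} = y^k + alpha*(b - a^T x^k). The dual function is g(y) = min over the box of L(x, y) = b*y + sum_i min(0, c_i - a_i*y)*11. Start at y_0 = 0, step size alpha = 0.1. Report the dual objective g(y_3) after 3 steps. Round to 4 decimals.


Dual ascent for LP: min 4*x1 + 6*x2, 2*x1 + 5*x2 = 17, 0 <= x_i <= 11
Step 1: y^k = 0.0, reduced costs: (4.0, 6.0)
  x^k = (0.0, 0.0), subgradient = b - a^T x = 17.0
  y^{k+1} = 0.0 + 0.1*17.0 = 1.7
Step 2: y^k = 1.7, reduced costs: (0.6, -2.5)
  x^k = (0.0, 11.0), subgradient = b - a^T x = -38.0
  y^{k+1} = 1.7 + 0.1*-38.0 = -2.1
Step 3: y^k = -2.1, reduced costs: (8.2, 16.5)
  x^k = (0.0, 0.0), subgradient = b - a^T x = 17.0
  y^{k+1} = -2.1 + 0.1*17.0 = -0.4
Dual objective at y_3 = -0.4: reduced costs (4.8, 8.0), box minimizer x = (0.0, 0.0)
g(y_3) = b*y + (c1 - a1*y)*x1 + (c2 - a2*y)*x2 = 17*(-0.4) + 4.8*0.0 + 8.0*0.0 = -6.8 + 0.0 + 0.0 = -6.8


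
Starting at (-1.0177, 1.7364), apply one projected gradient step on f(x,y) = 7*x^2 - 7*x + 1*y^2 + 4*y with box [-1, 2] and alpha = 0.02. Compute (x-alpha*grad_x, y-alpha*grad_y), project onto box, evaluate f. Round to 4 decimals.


Step 1: Compute gradient at (-1.0177, 1.7364).
grad_x = 2*7*-1.0177 - 7 = -21.2478
grad_y = 2*1*1.7364 + 4 = 7.4728
Step 2: Gradient step.
x_raw = -1.0177 - 0.02*-21.2478 = -0.5927
y_raw = 1.7364 - 0.02*7.4728 = 1.5869
Step 3: Project onto [-1, 2].
x_proj = clip(-0.5927) = -0.5927
y_proj = clip(1.5869) = 1.5869
Step 4: Evaluate f.
f(-0.5927, 1.5869) = 15.4748


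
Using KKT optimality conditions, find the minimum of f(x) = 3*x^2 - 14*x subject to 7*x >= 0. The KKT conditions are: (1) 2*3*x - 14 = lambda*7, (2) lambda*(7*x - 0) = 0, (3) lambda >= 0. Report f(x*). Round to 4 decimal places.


Step 1: Try lambda = 0 (constraint inactive).
Stationarity: 2*3*x - 14 = 0
x* = 14/(2*3) = 7/3 = 2.3333 (rounded; the exact value 7/3 is used below)
Check constraint: 7*2.3333 = 16.3331 >= 0 -- satisfied.
Step 2: Compute optimal value.
f(x*) = 3*(7/3)^2 - 14*(7/3) = -16.3333


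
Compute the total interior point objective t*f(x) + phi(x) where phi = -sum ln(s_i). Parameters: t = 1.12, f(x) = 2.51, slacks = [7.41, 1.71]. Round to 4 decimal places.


Step 1: Compute log-barrier.
ln values: [2.0028, 0.5365]
phi = -(2.0028 + 0.5365) = -2.5393
Step 2: Compute augmented objective.
t*f(x) = 1.12*2.51 = 2.8112
Total = 2.8112 - 2.5393 = 0.2719


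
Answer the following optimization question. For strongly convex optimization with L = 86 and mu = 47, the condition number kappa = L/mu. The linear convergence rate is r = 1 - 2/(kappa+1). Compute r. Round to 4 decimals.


Step 1: Compute the condition number.
kappa = L/mu = 86/47 = 1.8298
Step 2: Compute the convergence rate.
r = 1 - 2/(kappa + 1) = 1 - 2*mu/(L + mu) = (L - mu)/(L + mu) = 39/133 = 0.2932


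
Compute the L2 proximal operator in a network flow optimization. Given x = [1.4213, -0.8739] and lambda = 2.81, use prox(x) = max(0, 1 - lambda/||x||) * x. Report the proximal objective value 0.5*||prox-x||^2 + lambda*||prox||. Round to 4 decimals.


Step 1: Compute ||x||.
||x|| = 1.6685
Step 2: Compute scaling factor.
scale = max(0, 1 - 2.81/1.6685) = 0.0
Step 3: prox(x) = [0.0, -0.0]
||prox(x)|| = 0.0
Step 4: Proximal objective.
0.5*||prox-x||^2 = 1.3919
lambda*||prox|| = 0.0
Total = 1.3919


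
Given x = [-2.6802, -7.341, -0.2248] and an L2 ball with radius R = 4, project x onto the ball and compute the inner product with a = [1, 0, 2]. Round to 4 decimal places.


Step 1: Compute ||x|| (intermediates to 6 decimals).
||x|| = sqrt((-2.6802)^2 + (-7.341)^2 + (-0.2248)^2) = 7.818202
Step 2: Project.
Since ||x|| > R, scale = R/||x|| = 4/7.818202 = 0.511627, proj(x) = scale * x
proj(x) = [-1.371263, -3.755854, -0.115014]
Step 3: Dot product.
a^T * proj(x) = 1*(-1.371263) + 0*(-3.755854) + 2*(-0.115014) = -1.6013


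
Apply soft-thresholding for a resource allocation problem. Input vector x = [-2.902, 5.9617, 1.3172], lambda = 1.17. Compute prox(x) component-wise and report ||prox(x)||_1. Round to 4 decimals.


Soft-thresholding with lambda = 1.17:
prox(-2.902) = sign(-2.902)*max(|-2.902| - 1.17, 0) = -1.732
prox(5.9617) = sign(5.9617)*max(|5.9617| - 1.17, 0) = 4.7917
prox(1.3172) = sign(1.3172)*max(|1.3172| - 1.17, 0) = 0.1472
prox(x) = [-1.732, 4.7917, 0.1472]
||prox(x)||_1 = 1.732 + 4.7917 + 0.1472 = 6.6709


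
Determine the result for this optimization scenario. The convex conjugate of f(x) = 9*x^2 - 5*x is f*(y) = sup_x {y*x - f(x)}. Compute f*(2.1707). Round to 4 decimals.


f*(y) = sup_x {y*x - a*x^2 - b*x} = sup_x {(y-b)*x - a*x^2}
FOC: (y - b) - 2a*x = 0 => x* = (y - b)/(2a)
x* = (2.1707 + 5)/(2*9) = 0.3984
f*(2.1707) = (y-b)^2/(4a) = (2.1707 + 5)^2/(4*9)
= 51.4189/36 = 1.4283


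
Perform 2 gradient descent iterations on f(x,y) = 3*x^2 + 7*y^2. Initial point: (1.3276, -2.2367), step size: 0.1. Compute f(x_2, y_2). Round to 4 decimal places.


Gradient descent on f(x,y) = 3*x^2 + 7*y^2.
Starting point: (1.3276, -2.2367), alpha = 0.1
Step 1: grad_x = 2*3*1.3276 = 7.9656, grad_y = 2*7*-2.2367 = -31.3138
  x_1 = 1.3276 - 0.1*7.9656 = 0.531
  y_1 = -2.2367 - 0.1*-31.3138 = 0.8947
Step 2: grad_x = 2*3*0.531 = 3.1862, grad_y = 2*7*0.8947 = 12.5255
  x_2 = 0.531 - 0.1*3.1862 = 0.2124
  y_2 = 0.8947 - 0.1*12.5255 = -0.3579
f(0.2124, -0.3579) = 3*0.2124^2 + 7*(-0.3579)^2 = 1.0319


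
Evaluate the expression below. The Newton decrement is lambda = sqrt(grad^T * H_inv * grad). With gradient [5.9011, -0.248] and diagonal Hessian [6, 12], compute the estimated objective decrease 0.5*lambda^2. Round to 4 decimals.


Step 1: H is diagonal, so H^(-1) * g = [0.9835, -0.0207].
Step 2: g^T H^(-1) g = sum_i g_i^2 / H_ii
  = (5.9011)^2/6 + (-0.248)^2/12
  = 5.8038 + 0.0051 = 5.809
Step 3: Objective decrease = 0.5 * g^T H^(-1) g = 2.9045


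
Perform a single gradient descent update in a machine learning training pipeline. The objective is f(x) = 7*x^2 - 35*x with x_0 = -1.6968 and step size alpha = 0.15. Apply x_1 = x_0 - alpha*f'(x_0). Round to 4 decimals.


We compute the gradient at x_0 and apply the update.
f'(x) = 14*x - 35
f'(-1.6968) = 14*-1.6968 - 35 = -58.7552
x_1 = -1.6968 - 0.15*-58.7552 = 7.1165


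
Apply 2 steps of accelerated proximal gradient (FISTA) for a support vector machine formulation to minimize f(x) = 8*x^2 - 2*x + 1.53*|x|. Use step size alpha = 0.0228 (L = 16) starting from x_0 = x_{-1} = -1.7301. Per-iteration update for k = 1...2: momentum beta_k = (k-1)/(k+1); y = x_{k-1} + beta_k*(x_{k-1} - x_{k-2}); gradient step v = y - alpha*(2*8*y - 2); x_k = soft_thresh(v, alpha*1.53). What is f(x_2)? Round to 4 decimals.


FISTA on f(x) = 8*x^2 - 2*x + 1.53*|x|
L = 16, alpha = 0.0228
Iteration 1: beta = 0.0, y = -1.7301 + 0.0*(-1.7301 + 1.7301) = -1.7301
  grad(y) = -29.6816, v = y - alpha*grad = -1.0534
  prox(v) = soft_thresh(-1.0534, 0.0349) = -1.0185
Iteration 2: beta = 0.3333, y = -1.0185 + 0.3333*(-1.0185 + 1.7301) = -0.7813
  grad(y) = -14.5003, v = y - alpha*grad = -0.4507
  prox(v) = soft_thresh(-0.4507, 0.0349) = -0.4158
f(x_2) = 8*(-0.4158)^2 - 2*(-0.4158) + 1.53*|-0.4158| = 2.8507


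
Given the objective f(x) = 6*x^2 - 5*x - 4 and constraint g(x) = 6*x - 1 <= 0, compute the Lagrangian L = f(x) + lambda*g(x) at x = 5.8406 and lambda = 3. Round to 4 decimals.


Step 1: Evaluate f(x).
f(5.8406) = 6*5.8406^2 - 5*5.8406 - 4 = 171.4727
Step 2: Evaluate g(x).
g(5.8406) = 6*5.8406 - 1 = 34.0436
Step 3: Compute Lagrangian.
L = 171.4727 + 3*34.0436 = 273.6035


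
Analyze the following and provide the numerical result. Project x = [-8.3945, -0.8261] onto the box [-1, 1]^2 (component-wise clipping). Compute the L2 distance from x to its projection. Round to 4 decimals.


Project each component onto [-1, 1].
clip(-8.3945) = -1.0, clip(-0.8261) = -0.8261
Projection = [-1.0, -0.8261]
Squared diffs: [54.6786, 0.0]
Distance = sqrt(54.6786) = 7.3945


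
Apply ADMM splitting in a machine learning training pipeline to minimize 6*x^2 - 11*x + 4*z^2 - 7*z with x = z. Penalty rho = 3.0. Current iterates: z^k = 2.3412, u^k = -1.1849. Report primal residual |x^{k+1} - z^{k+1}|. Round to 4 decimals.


ADMM iteration with rho = 3.0, z^k = 2.3412, u^k = -1.1849
Step 1: x-update.
Minimize 6*x^2 - 11*x + (3.0/2)*(x - 2.3412 - 1.1849)^2
FOC: (2*6 + 3.0)*x = 11 + 3.0*(2.3412 + 1.1849)
x^{k+1} = 1.4386
Step 2: z-update.
Minimize 4*z^2 - 7*z + (3.0/2)*(1.4386 - z - 1.1849)^2
FOC: (2*4 + 3.0)*z = 7 + 3.0*(1.4386 - 1.1849)
z^{k+1} = 0.7055
Step 3: u-update.
u^{k+1} = -1.1849 + 1.4386 - 0.7055 = -0.4519
Step 4: Primal residual = |1.4386 - 0.7055| = 0.733


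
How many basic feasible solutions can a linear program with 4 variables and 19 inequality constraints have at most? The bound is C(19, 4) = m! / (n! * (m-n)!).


Each vertex corresponds to some choice of n active constraints out of m, so the number of vertices is at most C(m, n) = m! / (n!(m-n)!).
m = 19, n = 4
Numerator: 19 * 18 * 17 * 16
Denominator: 4! = 24
C(19, 4) = 3876


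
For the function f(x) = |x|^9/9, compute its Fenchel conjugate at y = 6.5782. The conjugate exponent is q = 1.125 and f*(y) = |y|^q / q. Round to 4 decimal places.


The conjugate exponent q satisfies 1/p + 1/q = 1.
p = 9, so q = 9/(9 - 1) = 1.125
|y|^q = 6.5782^1.125 = 8.3247
f*(6.5782) = 8.3247 / 1.125 = 7.3998


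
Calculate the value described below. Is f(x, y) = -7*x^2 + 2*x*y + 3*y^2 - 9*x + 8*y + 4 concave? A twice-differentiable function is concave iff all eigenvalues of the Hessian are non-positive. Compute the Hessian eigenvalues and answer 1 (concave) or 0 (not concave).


The Hessian of f(x,y) = -7*x^2 + 2*x*y + 3*y^2 - 9*x + 8*y + 4 is:
H = [[-14, 2], [2, 6]]
Trace = -14 + 6 = -8
Determinant = -14*6 - (2)^2 = -88
Discriminant = (-8)^2 - 4*-88 = 416.0
Eigenvalues: lambda_1 = -14.198, lambda_2 = 6.198
The function is not concave.

0


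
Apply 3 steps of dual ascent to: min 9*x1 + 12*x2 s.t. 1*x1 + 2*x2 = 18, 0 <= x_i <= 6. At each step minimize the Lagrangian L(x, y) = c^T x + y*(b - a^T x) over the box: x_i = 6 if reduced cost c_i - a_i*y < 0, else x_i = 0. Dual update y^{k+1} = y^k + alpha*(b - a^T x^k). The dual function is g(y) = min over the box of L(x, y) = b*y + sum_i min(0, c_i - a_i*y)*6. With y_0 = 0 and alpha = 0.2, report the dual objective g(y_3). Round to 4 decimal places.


Dual ascent for LP: min 9*x1 + 12*x2, 1*x1 + 2*x2 = 18, 0 <= x_i <= 6
Step 1: y^k = 0.0, reduced costs: (9.0, 12.0)
  x^k = (0.0, 0.0), subgradient = b - a^T x = 18.0
  y^{k+1} = 0.0 + 0.2*18.0 = 3.6
Step 2: y^k = 3.6, reduced costs: (5.4, 4.8)
  x^k = (0.0, 0.0), subgradient = b - a^T x = 18.0
  y^{k+1} = 3.6 + 0.2*18.0 = 7.2
Step 3: y^k = 7.2, reduced costs: (1.8, -2.4)
  x^k = (0.0, 6.0), subgradient = b - a^T x = 6.0
  y^{k+1} = 7.2 + 0.2*6.0 = 8.4
Dual objective at y_3 = 8.4: reduced costs (0.6, -4.8), box minimizer x = (0.0, 6.0)
g(y_3) = b*y + (c1 - a1*y)*x1 + (c2 - a2*y)*x2 = 18*8.4 + 0.6*0.0 + (-4.8)*6.0 = 151.2 + 0.0 - 28.8 = 122.4


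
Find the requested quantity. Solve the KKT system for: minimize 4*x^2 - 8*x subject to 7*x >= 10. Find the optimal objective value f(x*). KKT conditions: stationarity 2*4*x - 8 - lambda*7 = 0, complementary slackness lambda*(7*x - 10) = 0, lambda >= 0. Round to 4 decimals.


Step 1: Try lambda = 0 (constraint inactive).
x_unc = 8/(2*4) = 1.0
Check: 7*1.0 = 7.0 < 10 -- violated!
Step 2: Constraint must be active: 7*x = 10
x* = 10/7 = 1.4286 (rounded; the exact value 10/7 is used below)
lambda = (2*4*(10/7) - 8)/7 = 0.4898
Step 3: Compute optimal value.
f(x*) = 4*(10/7)^2 - 8*(10/7) = -3.2653


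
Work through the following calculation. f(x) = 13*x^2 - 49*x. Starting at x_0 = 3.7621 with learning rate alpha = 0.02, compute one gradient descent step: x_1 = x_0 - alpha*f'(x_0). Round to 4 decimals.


We compute the gradient at x_0 and apply the update.
f'(x) = 26*x - 49
f'(3.7621) = 26*3.7621 - 49 = 48.8146
x_1 = 3.7621 - 0.02*48.8146 = 2.7858


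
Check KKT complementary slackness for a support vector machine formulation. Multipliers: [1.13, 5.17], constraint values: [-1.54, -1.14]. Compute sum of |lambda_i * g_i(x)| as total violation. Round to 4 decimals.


KKT complementary slackness check:
lambda_1 * g_1 = 1.13 * -1.54 = -1.7402
lambda_2 * g_2 = 5.17 * -1.14 = -5.8938
Total violation = 1.7402 + 5.8938 = 7.634


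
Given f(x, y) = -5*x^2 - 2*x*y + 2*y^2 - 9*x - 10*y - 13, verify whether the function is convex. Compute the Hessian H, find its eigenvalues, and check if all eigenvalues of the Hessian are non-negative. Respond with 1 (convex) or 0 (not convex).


The Hessian of f(x,y) = -5*x^2 - 2*x*y + 2*y^2 - 9*x - 10*y - 13 is:
H = [[-10, -2], [-2, 4]]
Trace = -10 + 4 = -6
Determinant = -10*4 - (-2)^2 = -44
Discriminant = (-6)^2 - 4*-44 = 212.0
Eigenvalues: lambda_1 = -10.2801, lambda_2 = 4.2801
The function is not convex.

0
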